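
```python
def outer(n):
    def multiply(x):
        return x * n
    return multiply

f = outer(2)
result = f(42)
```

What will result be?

Step 1: outer(2) returns multiply closure with n = 2.
Step 2: f(42) computes 42 * 2 = 84.
Step 3: result = 84

The answer is 84.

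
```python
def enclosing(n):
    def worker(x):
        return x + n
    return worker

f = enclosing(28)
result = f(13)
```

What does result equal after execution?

Step 1: enclosing(28) creates a closure that captures n = 28.
Step 2: f(13) calls the closure with x = 13, returning 13 + 28 = 41.
Step 3: result = 41

The answer is 41.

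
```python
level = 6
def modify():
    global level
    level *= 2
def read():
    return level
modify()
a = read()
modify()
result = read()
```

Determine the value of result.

Step 1: level = 6.
Step 2: First modify(): level = 6 * 2 = 12.
Step 3: Second modify(): level = 12 * 2 = 24.
Step 4: read() returns 24

The answer is 24.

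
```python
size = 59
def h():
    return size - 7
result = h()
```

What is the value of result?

Step 1: size = 59 is defined globally.
Step 2: h() looks up size from global scope = 59, then computes 59 - 7 = 52.
Step 3: result = 52

The answer is 52.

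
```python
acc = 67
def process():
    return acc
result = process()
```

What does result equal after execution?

Step 1: acc = 67 is defined in the global scope.
Step 2: process() looks up acc. No local acc exists, so Python checks the global scope via LEGB rule and finds acc = 67.
Step 3: result = 67

The answer is 67.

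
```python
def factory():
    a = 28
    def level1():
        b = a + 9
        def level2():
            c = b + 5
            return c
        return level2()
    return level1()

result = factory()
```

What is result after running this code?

Step 1: a = 28. b = a + 9 = 37.
Step 2: c = b + 5 = 37 + 5 = 42.
Step 3: result = 42

The answer is 42.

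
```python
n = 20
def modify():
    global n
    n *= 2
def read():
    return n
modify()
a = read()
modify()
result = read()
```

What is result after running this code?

Step 1: n = 20.
Step 2: First modify(): n = 20 * 2 = 40.
Step 3: Second modify(): n = 40 * 2 = 80.
Step 4: read() returns 80

The answer is 80.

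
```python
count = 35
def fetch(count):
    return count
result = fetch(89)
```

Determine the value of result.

Step 1: Global count = 35.
Step 2: fetch(89) takes parameter count = 89, which shadows the global.
Step 3: result = 89

The answer is 89.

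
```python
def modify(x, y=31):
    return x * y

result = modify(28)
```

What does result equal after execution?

Step 1: modify(28) uses default y = 31.
Step 2: Returns 28 * 31 = 868.
Step 3: result = 868

The answer is 868.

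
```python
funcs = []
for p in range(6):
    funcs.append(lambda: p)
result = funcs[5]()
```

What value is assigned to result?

Step 1: The loop creates 6 lambdas, all referencing the same variable p.
Step 2: After the loop, p = 5 (final value).
Step 3: funcs[5]() looks up p at call time and finds 5. This is the late binding gotcha. result = 5

The answer is 5.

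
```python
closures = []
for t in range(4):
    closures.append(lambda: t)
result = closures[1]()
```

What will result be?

Step 1: The loop creates 4 lambdas, all referencing the same variable t.
Step 2: After the loop, t = 3 (final value).
Step 3: closures[1]() looks up t at call time and finds 3. This is the late binding gotcha. result = 3

The answer is 3.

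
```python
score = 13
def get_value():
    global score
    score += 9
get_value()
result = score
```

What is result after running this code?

Step 1: score = 13 globally.
Step 2: get_value() modifies global score: score += 9 = 22.
Step 3: result = 22

The answer is 22.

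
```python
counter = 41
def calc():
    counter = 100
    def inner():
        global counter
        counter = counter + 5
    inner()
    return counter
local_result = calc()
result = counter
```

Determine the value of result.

Step 1: Global counter = 41. calc() creates local counter = 100.
Step 2: inner() declares global counter and adds 5: global counter = 41 + 5 = 46.
Step 3: calc() returns its local counter = 100 (unaffected by inner).
Step 4: result = global counter = 46

The answer is 46.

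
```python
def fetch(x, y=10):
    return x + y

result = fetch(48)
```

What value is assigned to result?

Step 1: fetch(48) uses default y = 10.
Step 2: Returns 48 + 10 = 58.
Step 3: result = 58

The answer is 58.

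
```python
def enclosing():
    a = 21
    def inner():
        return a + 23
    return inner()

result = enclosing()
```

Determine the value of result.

Step 1: enclosing() defines a = 21.
Step 2: inner() reads a = 21 from enclosing scope, returns 21 + 23 = 44.
Step 3: result = 44

The answer is 44.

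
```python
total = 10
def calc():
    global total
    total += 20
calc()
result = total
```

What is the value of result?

Step 1: total = 10 globally.
Step 2: calc() modifies global total: total += 20 = 30.
Step 3: result = 30

The answer is 30.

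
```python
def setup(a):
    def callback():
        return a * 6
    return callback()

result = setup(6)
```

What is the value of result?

Step 1: setup(6) binds parameter a = 6.
Step 2: callback() accesses a = 6 from enclosing scope.
Step 3: result = 6 * 6 = 36

The answer is 36.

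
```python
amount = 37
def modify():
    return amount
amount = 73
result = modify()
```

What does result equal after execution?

Step 1: amount is first set to 37, then reassigned to 73.
Step 2: modify() is called after the reassignment, so it looks up the current global amount = 73.
Step 3: result = 73

The answer is 73.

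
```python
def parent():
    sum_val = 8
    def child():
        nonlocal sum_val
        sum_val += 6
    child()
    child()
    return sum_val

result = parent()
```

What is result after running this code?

Step 1: sum_val starts at 8.
Step 2: child() is called 2 times, each adding 6.
Step 3: sum_val = 8 + 6 * 2 = 20

The answer is 20.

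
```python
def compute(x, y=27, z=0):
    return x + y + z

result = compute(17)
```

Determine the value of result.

Step 1: compute(17) uses defaults y = 27, z = 0.
Step 2: Returns 17 + 27 + 0 = 44.
Step 3: result = 44

The answer is 44.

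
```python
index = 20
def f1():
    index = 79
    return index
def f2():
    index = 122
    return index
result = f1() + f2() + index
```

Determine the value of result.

Step 1: Each function shadows global index with its own local.
Step 2: f1() returns 79, f2() returns 122.
Step 3: Global index = 20 is unchanged. result = 79 + 122 + 20 = 221

The answer is 221.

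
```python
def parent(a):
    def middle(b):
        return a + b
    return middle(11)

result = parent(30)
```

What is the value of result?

Step 1: parent(30) passes a = 30.
Step 2: middle(11) has b = 11, reads a = 30 from enclosing.
Step 3: result = 30 + 11 = 41

The answer is 41.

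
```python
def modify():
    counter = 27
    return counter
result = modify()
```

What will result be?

Step 1: modify() defines counter = 27 in its local scope.
Step 2: return counter finds the local variable counter = 27.
Step 3: result = 27

The answer is 27.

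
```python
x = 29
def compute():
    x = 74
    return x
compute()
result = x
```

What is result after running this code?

Step 1: Global x = 29.
Step 2: compute() creates local x = 74 (shadow, not modification).
Step 3: After compute() returns, global x is unchanged. result = 29

The answer is 29.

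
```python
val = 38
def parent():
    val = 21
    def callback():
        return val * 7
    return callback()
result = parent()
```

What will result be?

Step 1: parent() shadows global val with val = 21.
Step 2: callback() finds val = 21 in enclosing scope, computes 21 * 7 = 147.
Step 3: result = 147

The answer is 147.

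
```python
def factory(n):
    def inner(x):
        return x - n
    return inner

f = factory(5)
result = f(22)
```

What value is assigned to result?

Step 1: factory(5) creates a closure capturing n = 5.
Step 2: f(22) computes 22 - 5 = 17.
Step 3: result = 17

The answer is 17.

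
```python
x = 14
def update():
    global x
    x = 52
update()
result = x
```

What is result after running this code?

Step 1: x = 14 globally.
Step 2: update() declares global x and sets it to 52.
Step 3: After update(), global x = 52. result = 52

The answer is 52.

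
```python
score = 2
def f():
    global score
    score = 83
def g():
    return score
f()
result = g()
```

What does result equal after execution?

Step 1: score = 2.
Step 2: f() sets global score = 83.
Step 3: g() reads global score = 83. result = 83

The answer is 83.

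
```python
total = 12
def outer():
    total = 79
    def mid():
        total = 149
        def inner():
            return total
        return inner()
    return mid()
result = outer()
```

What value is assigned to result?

Step 1: Three levels of shadowing: global 12, outer 79, mid 149.
Step 2: inner() finds total = 149 in enclosing mid() scope.
Step 3: result = 149

The answer is 149.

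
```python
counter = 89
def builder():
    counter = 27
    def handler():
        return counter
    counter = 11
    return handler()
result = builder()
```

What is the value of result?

Step 1: builder() sets counter = 27, then later counter = 11.
Step 2: handler() is called after counter is reassigned to 11. Closures capture variables by reference, not by value.
Step 3: result = 11

The answer is 11.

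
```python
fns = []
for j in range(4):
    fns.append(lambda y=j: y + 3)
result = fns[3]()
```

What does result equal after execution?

Step 1: Default argument y=j captures j's value at definition time.
Step 2: fns[3] was defined when j = 3, so y defaults to 3.
Step 3: result = 3 + 3 = 6 (default arg fixes the late binding issue)

The answer is 6.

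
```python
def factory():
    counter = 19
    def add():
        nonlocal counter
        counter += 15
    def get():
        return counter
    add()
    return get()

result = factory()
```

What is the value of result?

Step 1: counter = 19. add() modifies it via nonlocal, get() reads it.
Step 2: add() makes counter = 19 + 15 = 34.
Step 3: get() returns 34. result = 34

The answer is 34.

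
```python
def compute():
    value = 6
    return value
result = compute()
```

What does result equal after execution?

Step 1: compute() defines value = 6 in its local scope.
Step 2: return value finds the local variable value = 6.
Step 3: result = 6

The answer is 6.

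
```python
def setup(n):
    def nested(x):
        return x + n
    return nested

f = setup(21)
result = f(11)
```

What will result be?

Step 1: setup(21) creates a closure that captures n = 21.
Step 2: f(11) calls the closure with x = 11, returning 11 + 21 = 32.
Step 3: result = 32

The answer is 32.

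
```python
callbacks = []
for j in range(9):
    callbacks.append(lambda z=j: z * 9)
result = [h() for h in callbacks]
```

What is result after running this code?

Step 1: Default arg z=j captures j at each iteration.
Step 2: callbacks[k] has z defaulting to k, returns k * 9.
Step 3: result = [0, 9, 18, 27, 36, 45, 54, 63, 72]

The answer is [0, 9, 18, 27, 36, 45, 54, 63, 72].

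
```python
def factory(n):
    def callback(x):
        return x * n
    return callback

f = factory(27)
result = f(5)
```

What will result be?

Step 1: factory(27) creates a closure capturing n = 27.
Step 2: f(5) computes 5 * 27 = 135.
Step 3: result = 135

The answer is 135.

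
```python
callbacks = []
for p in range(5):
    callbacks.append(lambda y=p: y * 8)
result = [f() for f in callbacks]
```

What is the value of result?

Step 1: Default arg y=p captures p at each iteration.
Step 2: callbacks[k] has y defaulting to k, returns k * 8.
Step 3: result = [0, 8, 16, 24, 32]

The answer is [0, 8, 16, 24, 32].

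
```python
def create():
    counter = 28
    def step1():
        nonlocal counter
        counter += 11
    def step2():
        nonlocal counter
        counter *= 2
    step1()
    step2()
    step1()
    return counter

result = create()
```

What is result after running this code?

Step 1: counter = 28.
Step 2: step1(): counter = 28 + 11 = 39.
Step 3: step2(): counter = 39 * 2 = 78.
Step 4: step1(): counter = 78 + 11 = 89. result = 89

The answer is 89.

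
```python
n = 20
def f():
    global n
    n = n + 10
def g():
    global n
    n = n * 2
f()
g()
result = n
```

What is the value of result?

Step 1: n = 20.
Step 2: f() adds 10: n = 20 + 10 = 30.
Step 3: g() doubles: n = 30 * 2 = 60.
Step 4: result = 60

The answer is 60.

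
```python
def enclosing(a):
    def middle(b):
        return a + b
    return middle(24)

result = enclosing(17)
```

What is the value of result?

Step 1: enclosing(17) passes a = 17.
Step 2: middle(24) has b = 24, reads a = 17 from enclosing.
Step 3: result = 17 + 24 = 41

The answer is 41.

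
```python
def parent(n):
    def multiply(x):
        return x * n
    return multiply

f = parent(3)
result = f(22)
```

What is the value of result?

Step 1: parent(3) returns multiply closure with n = 3.
Step 2: f(22) computes 22 * 3 = 66.
Step 3: result = 66

The answer is 66.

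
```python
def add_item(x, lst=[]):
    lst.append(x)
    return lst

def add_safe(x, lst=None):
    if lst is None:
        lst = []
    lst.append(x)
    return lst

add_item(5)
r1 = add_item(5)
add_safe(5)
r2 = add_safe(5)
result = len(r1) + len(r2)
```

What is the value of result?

Step 1: add_item shares mutable default: after 2 calls, lst = [5, 5], len = 2.
Step 2: add_safe creates fresh list each time: r2 = [5], len = 1.
Step 3: result = 2 + 1 = 3

The answer is 3.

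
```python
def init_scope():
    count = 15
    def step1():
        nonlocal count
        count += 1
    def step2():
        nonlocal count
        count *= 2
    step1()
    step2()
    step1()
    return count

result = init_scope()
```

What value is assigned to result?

Step 1: count = 15.
Step 2: step1(): count = 15 + 1 = 16.
Step 3: step2(): count = 16 * 2 = 32.
Step 4: step1(): count = 32 + 1 = 33. result = 33

The answer is 33.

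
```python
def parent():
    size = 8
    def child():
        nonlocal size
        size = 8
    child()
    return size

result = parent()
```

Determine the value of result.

Step 1: parent() sets size = 8.
Step 2: child() uses nonlocal to reassign size = 8.
Step 3: result = 8

The answer is 8.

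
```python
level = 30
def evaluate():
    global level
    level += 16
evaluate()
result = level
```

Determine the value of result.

Step 1: level = 30 globally.
Step 2: evaluate() modifies global level: level += 16 = 46.
Step 3: result = 46

The answer is 46.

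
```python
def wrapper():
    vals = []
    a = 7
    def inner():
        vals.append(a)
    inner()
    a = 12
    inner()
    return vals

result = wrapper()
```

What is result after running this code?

Step 1: a = 7. inner() appends current a to vals.
Step 2: First inner(): appends 7. Then a = 12.
Step 3: Second inner(): appends 12 (closure sees updated a). result = [7, 12]

The answer is [7, 12].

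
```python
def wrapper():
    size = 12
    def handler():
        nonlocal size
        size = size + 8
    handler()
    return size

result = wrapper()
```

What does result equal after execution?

Step 1: wrapper() sets size = 12.
Step 2: handler() uses nonlocal to modify size in wrapper's scope: size = 12 + 8 = 20.
Step 3: wrapper() returns the modified size = 20

The answer is 20.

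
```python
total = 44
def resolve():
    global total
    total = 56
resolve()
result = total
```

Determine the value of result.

Step 1: total = 44 globally.
Step 2: resolve() declares global total and sets it to 56.
Step 3: After resolve(), global total = 56. result = 56

The answer is 56.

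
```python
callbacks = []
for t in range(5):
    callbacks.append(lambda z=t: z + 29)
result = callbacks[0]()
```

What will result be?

Step 1: Default argument z=t captures t's value at definition time.
Step 2: callbacks[0] was defined when t = 0, so z defaults to 0.
Step 3: result = 0 + 29 = 29 (default arg fixes the late binding issue)

The answer is 29.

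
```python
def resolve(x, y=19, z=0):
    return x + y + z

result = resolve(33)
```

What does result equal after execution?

Step 1: resolve(33) uses defaults y = 19, z = 0.
Step 2: Returns 33 + 19 + 0 = 52.
Step 3: result = 52

The answer is 52.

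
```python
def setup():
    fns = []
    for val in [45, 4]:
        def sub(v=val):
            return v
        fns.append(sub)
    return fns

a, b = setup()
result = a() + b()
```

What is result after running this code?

Step 1: Default argument v=val captures val at each iteration.
Step 2: a() returns 45 (captured at first iteration), b() returns 4 (captured at second).
Step 3: result = 45 + 4 = 49

The answer is 49.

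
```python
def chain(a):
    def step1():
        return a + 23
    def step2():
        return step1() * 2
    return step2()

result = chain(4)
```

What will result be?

Step 1: chain(4) captures a = 4.
Step 2: step2() calls step1() which returns 4 + 23 = 27.
Step 3: step2() returns 27 * 2 = 54

The answer is 54.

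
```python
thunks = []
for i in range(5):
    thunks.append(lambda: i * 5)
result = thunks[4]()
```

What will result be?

Step 1: All lambdas reference the same variable i (late binding).
Step 2: After the loop, i = 4. Every lambda returns i * 5.
Step 3: thunks[4]() = 4 * 5 = 20

The answer is 20.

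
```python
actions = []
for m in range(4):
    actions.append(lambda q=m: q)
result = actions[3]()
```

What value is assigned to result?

Step 1: Default argument q=m captures m's value at each iteration.
Step 2: actions[3] captured q = 3 when m was 3.
Step 3: result = 3

The answer is 3.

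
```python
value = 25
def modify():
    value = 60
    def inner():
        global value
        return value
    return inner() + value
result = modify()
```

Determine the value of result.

Step 1: Global value = 25. modify() shadows with local value = 60.
Step 2: inner() uses global keyword, so inner() returns global value = 25.
Step 3: modify() returns 25 + 60 = 85

The answer is 85.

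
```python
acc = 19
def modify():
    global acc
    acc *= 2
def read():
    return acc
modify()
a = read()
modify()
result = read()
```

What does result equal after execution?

Step 1: acc = 19.
Step 2: First modify(): acc = 19 * 2 = 38.
Step 3: Second modify(): acc = 38 * 2 = 76.
Step 4: read() returns 76

The answer is 76.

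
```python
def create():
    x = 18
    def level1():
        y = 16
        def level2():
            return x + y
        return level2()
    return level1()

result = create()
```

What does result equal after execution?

Step 1: x = 18 in create. y = 16 in level1.
Step 2: level2() reads x = 18 and y = 16 from enclosing scopes.
Step 3: result = 18 + 16 = 34

The answer is 34.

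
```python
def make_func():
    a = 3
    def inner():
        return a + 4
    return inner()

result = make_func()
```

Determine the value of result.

Step 1: make_func() defines a = 3.
Step 2: inner() reads a = 3 from enclosing scope, returns 3 + 4 = 7.
Step 3: result = 7

The answer is 7.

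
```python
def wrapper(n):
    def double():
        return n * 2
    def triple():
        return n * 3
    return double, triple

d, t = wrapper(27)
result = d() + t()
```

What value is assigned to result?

Step 1: Both closures capture the same n = 27.
Step 2: d() = 27 * 2 = 54, t() = 27 * 3 = 81.
Step 3: result = 54 + 81 = 135

The answer is 135.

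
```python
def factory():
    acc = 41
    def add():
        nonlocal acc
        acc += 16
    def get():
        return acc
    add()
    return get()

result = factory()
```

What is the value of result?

Step 1: acc = 41. add() modifies it via nonlocal, get() reads it.
Step 2: add() makes acc = 41 + 16 = 57.
Step 3: get() returns 57. result = 57

The answer is 57.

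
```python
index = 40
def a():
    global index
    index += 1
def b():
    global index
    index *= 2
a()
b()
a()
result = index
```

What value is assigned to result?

Step 1: index = 40.
Step 2: a(): index = 40 + 1 = 41.
Step 3: b(): index = 41 * 2 = 82.
Step 4: a(): index = 82 + 1 = 83

The answer is 83.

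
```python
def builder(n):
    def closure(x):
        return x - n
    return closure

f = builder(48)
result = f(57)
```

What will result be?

Step 1: builder(48) creates a closure capturing n = 48.
Step 2: f(57) computes 57 - 48 = 9.
Step 3: result = 9

The answer is 9.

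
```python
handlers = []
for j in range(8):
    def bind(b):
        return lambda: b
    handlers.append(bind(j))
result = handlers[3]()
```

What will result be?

Step 1: bind(j) creates a new scope capturing b = j at call time.
Step 2: handlers[3] = bind(3), so its lambda captures b = 3.
Step 3: result = 3 (closure factory fixes late binding)

The answer is 3.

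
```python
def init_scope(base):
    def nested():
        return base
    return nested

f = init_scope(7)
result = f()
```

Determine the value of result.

Step 1: init_scope(7) creates closure capturing base = 7.
Step 2: f() returns the captured base = 7.
Step 3: result = 7

The answer is 7.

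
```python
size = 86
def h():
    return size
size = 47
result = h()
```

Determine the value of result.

Step 1: size is first set to 86, then reassigned to 47.
Step 2: h() is called after the reassignment, so it looks up the current global size = 47.
Step 3: result = 47

The answer is 47.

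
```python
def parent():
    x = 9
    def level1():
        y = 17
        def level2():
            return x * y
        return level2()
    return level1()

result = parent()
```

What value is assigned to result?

Step 1: x = 9 in parent. y = 17 in level1.
Step 2: level2() reads x = 9 and y = 17 from enclosing scopes.
Step 3: result = 9 * 17 = 153

The answer is 153.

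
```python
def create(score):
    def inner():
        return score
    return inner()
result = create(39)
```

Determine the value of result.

Step 1: create(39) binds parameter score = 39.
Step 2: inner() looks up score in enclosing scope and finds the parameter score = 39.
Step 3: result = 39

The answer is 39.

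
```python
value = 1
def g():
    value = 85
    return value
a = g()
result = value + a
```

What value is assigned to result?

Step 1: Global value = 1. g() returns local value = 85.
Step 2: a = 85. Global value still = 1.
Step 3: result = 1 + 85 = 86

The answer is 86.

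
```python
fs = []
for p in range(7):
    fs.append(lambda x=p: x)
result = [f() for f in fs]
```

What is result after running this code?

Step 1: Default arg x=p captures p at each iteration.
Step 2: Each lambda has its own default: 0, 1, ..., 6.
Step 3: result = [0, 1, 2, 3, 4, 5, 6]

The answer is [0, 1, 2, 3, 4, 5, 6].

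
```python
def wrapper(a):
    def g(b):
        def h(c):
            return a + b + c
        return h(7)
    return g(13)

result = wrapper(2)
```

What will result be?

Step 1: a = 2, b = 13, c = 7 across three nested scopes.
Step 2: h() accesses all three via LEGB rule.
Step 3: result = 2 + 13 + 7 = 22

The answer is 22.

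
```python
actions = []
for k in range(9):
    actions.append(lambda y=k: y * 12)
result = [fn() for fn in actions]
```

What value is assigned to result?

Step 1: Default arg y=k captures k at each iteration.
Step 2: actions[k] has y defaulting to k, returns k * 12.
Step 3: result = [0, 12, 24, 36, 48, 60, 72, 84, 96]

The answer is [0, 12, 24, 36, 48, 60, 72, 84, 96].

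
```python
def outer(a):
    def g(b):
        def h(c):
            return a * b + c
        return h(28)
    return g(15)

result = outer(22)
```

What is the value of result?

Step 1: a = 22, b = 15, c = 28.
Step 2: h() computes a * b + c = 22 * 15 + 28 = 358.
Step 3: result = 358

The answer is 358.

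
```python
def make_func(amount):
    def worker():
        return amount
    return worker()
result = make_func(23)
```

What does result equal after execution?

Step 1: make_func(23) binds parameter amount = 23.
Step 2: worker() looks up amount in enclosing scope and finds the parameter amount = 23.
Step 3: result = 23

The answer is 23.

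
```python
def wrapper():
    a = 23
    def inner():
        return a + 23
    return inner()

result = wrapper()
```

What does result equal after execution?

Step 1: wrapper() defines a = 23.
Step 2: inner() reads a = 23 from enclosing scope, returns 23 + 23 = 46.
Step 3: result = 46

The answer is 46.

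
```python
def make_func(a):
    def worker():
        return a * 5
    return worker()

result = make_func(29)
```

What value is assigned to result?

Step 1: make_func(29) binds parameter a = 29.
Step 2: worker() accesses a = 29 from enclosing scope.
Step 3: result = 29 * 5 = 145

The answer is 145.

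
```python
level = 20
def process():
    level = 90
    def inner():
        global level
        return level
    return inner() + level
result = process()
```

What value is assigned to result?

Step 1: Global level = 20. process() shadows with local level = 90.
Step 2: inner() uses global keyword, so inner() returns global level = 20.
Step 3: process() returns 20 + 90 = 110

The answer is 110.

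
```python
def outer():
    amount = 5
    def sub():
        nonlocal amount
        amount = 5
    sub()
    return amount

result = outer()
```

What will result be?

Step 1: outer() sets amount = 5.
Step 2: sub() uses nonlocal to reassign amount = 5.
Step 3: result = 5

The answer is 5.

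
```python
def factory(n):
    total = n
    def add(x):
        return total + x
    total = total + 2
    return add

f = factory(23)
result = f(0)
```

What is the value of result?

Step 1: factory(23) sets total = 23, then total = 23 + 2 = 25.
Step 2: Closures capture by reference, so add sees total = 25.
Step 3: f(0) returns 25 + 0 = 25

The answer is 25.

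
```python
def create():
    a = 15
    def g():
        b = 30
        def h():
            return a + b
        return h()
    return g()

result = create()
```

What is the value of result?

Step 1: create() defines a = 15. g() defines b = 30.
Step 2: h() accesses both from enclosing scopes: a = 15, b = 30.
Step 3: result = 15 + 30 = 45

The answer is 45.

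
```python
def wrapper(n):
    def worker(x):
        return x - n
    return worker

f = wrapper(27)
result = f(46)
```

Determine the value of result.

Step 1: wrapper(27) creates a closure capturing n = 27.
Step 2: f(46) computes 46 - 27 = 19.
Step 3: result = 19

The answer is 19.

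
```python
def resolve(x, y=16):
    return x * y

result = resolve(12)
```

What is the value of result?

Step 1: resolve(12) uses default y = 16.
Step 2: Returns 12 * 16 = 192.
Step 3: result = 192

The answer is 192.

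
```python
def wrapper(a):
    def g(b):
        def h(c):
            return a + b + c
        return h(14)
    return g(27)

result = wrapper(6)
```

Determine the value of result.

Step 1: a = 6, b = 27, c = 14 across three nested scopes.
Step 2: h() accesses all three via LEGB rule.
Step 3: result = 6 + 27 + 14 = 47

The answer is 47.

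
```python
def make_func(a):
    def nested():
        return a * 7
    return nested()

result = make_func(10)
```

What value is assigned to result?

Step 1: make_func(10) binds parameter a = 10.
Step 2: nested() accesses a = 10 from enclosing scope.
Step 3: result = 10 * 7 = 70

The answer is 70.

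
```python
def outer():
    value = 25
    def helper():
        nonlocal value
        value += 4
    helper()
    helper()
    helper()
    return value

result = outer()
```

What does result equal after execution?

Step 1: value starts at 25.
Step 2: helper() is called 3 times, each adding 4.
Step 3: value = 25 + 4 * 3 = 37

The answer is 37.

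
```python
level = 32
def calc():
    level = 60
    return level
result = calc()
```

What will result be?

Step 1: Global level = 32.
Step 2: calc() creates local level = 60, shadowing the global.
Step 3: Returns local level = 60. result = 60

The answer is 60.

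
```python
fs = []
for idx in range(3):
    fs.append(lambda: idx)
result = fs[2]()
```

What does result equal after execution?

Step 1: The loop creates 3 lambdas, all referencing the same variable idx.
Step 2: After the loop, idx = 2 (final value).
Step 3: fs[2]() looks up idx at call time and finds 2. This is the late binding gotcha. result = 2

The answer is 2.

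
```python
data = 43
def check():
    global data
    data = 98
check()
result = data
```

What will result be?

Step 1: data = 43 globally.
Step 2: check() declares global data and sets it to 98.
Step 3: After check(), global data = 98. result = 98

The answer is 98.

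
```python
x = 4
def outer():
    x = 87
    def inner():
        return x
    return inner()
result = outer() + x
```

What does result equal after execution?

Step 1: Global x = 4. outer() shadows with x = 87.
Step 2: inner() returns enclosing x = 87. outer() = 87.
Step 3: result = 87 + global x (4) = 91

The answer is 91.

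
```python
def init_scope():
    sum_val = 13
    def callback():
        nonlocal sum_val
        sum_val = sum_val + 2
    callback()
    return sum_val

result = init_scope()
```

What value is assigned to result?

Step 1: init_scope() sets sum_val = 13.
Step 2: callback() uses nonlocal to modify sum_val in init_scope's scope: sum_val = 13 + 2 = 15.
Step 3: init_scope() returns the modified sum_val = 15

The answer is 15.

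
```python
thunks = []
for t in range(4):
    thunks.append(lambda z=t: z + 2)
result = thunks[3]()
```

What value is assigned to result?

Step 1: Default argument z=t captures t's value at definition time.
Step 2: thunks[3] was defined when t = 3, so z defaults to 3.
Step 3: result = 3 + 2 = 5 (default arg fixes the late binding issue)

The answer is 5.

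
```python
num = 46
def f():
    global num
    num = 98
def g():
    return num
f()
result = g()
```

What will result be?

Step 1: num = 46.
Step 2: f() sets global num = 98.
Step 3: g() reads global num = 98. result = 98

The answer is 98.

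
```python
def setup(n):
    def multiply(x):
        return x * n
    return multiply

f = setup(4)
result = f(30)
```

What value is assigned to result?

Step 1: setup(4) returns multiply closure with n = 4.
Step 2: f(30) computes 30 * 4 = 120.
Step 3: result = 120

The answer is 120.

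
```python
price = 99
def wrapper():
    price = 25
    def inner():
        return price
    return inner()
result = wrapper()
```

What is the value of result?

Step 1: price = 99 globally, but wrapper() defines price = 25 locally.
Step 2: inner() looks up price. Not in local scope, so checks enclosing scope (wrapper) and finds price = 25.
Step 3: result = 25

The answer is 25.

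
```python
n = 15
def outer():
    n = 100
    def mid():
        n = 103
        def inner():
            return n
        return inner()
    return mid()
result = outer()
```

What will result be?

Step 1: Three levels of shadowing: global 15, outer 100, mid 103.
Step 2: inner() finds n = 103 in enclosing mid() scope.
Step 3: result = 103

The answer is 103.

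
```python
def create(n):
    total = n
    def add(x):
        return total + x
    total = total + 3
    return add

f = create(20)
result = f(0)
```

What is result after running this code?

Step 1: create(20) sets total = 20, then total = 20 + 3 = 23.
Step 2: Closures capture by reference, so add sees total = 23.
Step 3: f(0) returns 23 + 0 = 23

The answer is 23.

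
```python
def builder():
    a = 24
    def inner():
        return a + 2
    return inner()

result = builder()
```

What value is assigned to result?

Step 1: builder() defines a = 24.
Step 2: inner() reads a = 24 from enclosing scope, returns 24 + 2 = 26.
Step 3: result = 26

The answer is 26.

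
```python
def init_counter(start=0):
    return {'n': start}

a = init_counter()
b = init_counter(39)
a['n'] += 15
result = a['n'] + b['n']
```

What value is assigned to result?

Step 1: init_counter() returns a new dict each call (immutable default 0).
Step 2: a = {'n': 0}, b = {'n': 39}.
Step 3: a['n'] += 15 = 15. result = 15 + 39 = 54

The answer is 54.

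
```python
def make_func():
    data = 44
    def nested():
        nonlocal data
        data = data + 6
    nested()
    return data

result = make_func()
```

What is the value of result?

Step 1: make_func() sets data = 44.
Step 2: nested() uses nonlocal to modify data in make_func's scope: data = 44 + 6 = 50.
Step 3: make_func() returns the modified data = 50

The answer is 50.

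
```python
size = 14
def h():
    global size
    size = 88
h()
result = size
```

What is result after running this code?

Step 1: size = 14 globally.
Step 2: h() declares global size and sets it to 88.
Step 3: After h(), global size = 88. result = 88

The answer is 88.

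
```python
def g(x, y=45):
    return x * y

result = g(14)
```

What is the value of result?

Step 1: g(14) uses default y = 45.
Step 2: Returns 14 * 45 = 630.
Step 3: result = 630

The answer is 630.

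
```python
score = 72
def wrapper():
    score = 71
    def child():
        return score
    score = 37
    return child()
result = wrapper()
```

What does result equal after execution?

Step 1: wrapper() sets score = 71, then later score = 37.
Step 2: child() is called after score is reassigned to 37. Closures capture variables by reference, not by value.
Step 3: result = 37

The answer is 37.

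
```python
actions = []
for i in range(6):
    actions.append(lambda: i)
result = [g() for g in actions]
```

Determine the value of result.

Step 1: All 6 lambdas share the same variable i.
Step 2: After the loop, i = 5.
Step 3: Each call returns 5. result = [5, 5, 5, 5, 5, 5]

The answer is [5, 5, 5, 5, 5, 5].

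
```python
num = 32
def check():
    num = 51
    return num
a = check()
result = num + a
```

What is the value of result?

Step 1: Global num = 32. check() returns local num = 51.
Step 2: a = 51. Global num still = 32.
Step 3: result = 32 + 51 = 83

The answer is 83.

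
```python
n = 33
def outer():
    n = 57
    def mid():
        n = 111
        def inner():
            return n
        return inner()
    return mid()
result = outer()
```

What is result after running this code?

Step 1: Three levels of shadowing: global 33, outer 57, mid 111.
Step 2: inner() finds n = 111 in enclosing mid() scope.
Step 3: result = 111

The answer is 111.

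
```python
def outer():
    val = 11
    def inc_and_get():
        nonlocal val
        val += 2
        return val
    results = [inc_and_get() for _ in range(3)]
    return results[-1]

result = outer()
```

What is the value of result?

Step 1: val = 11.
Step 2: Three calls to inc_and_get(), each adding 2.
Step 3: Last value = 11 + 2 * 3 = 17

The answer is 17.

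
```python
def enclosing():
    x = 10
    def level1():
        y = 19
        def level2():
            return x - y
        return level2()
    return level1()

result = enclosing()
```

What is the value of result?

Step 1: x = 10 in enclosing. y = 19 in level1.
Step 2: level2() reads x = 10 and y = 19 from enclosing scopes.
Step 3: result = 10 - 19 = -9

The answer is -9.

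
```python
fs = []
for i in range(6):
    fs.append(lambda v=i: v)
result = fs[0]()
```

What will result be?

Step 1: Default argument v=i captures i's value at each iteration.
Step 2: fs[0] captured v = 0 when i was 0.
Step 3: result = 0

The answer is 0.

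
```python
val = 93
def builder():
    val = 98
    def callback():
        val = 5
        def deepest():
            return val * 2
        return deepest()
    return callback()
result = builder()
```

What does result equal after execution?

Step 1: deepest() looks up val through LEGB: not local, finds val = 5 in enclosing callback().
Step 2: Returns 5 * 2 = 10.
Step 3: result = 10

The answer is 10.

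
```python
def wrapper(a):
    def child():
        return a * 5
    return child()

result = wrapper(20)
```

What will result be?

Step 1: wrapper(20) binds parameter a = 20.
Step 2: child() accesses a = 20 from enclosing scope.
Step 3: result = 20 * 5 = 100

The answer is 100.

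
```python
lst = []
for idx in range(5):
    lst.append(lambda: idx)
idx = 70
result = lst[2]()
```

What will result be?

Step 1: Lambdas capture the variable idx by reference, not by value.
Step 2: After the loop, idx is reassigned to 70.
Step 3: lst[2]() looks up the current idx = 70. result = 70

The answer is 70.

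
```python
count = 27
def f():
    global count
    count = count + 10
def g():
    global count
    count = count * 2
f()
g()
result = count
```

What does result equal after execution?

Step 1: count = 27.
Step 2: f() adds 10: count = 27 + 10 = 37.
Step 3: g() doubles: count = 37 * 2 = 74.
Step 4: result = 74

The answer is 74.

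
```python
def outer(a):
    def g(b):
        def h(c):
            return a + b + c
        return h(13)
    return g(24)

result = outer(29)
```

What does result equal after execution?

Step 1: a = 29, b = 24, c = 13 across three nested scopes.
Step 2: h() accesses all three via LEGB rule.
Step 3: result = 29 + 24 + 13 = 66

The answer is 66.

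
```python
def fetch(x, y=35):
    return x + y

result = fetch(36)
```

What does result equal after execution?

Step 1: fetch(36) uses default y = 35.
Step 2: Returns 36 + 35 = 71.
Step 3: result = 71

The answer is 71.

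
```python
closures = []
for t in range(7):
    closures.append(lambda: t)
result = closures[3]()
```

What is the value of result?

Step 1: The loop creates 7 lambdas, all referencing the same variable t.
Step 2: After the loop, t = 6 (final value).
Step 3: closures[3]() looks up t at call time and finds 6. This is the late binding gotcha. result = 6

The answer is 6.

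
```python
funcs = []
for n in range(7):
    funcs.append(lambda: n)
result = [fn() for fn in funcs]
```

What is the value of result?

Step 1: All 7 lambdas share the same variable n.
Step 2: After the loop, n = 6.
Step 3: Each call returns 6. result = [6, 6, 6, 6, 6, 6, 6]

The answer is [6, 6, 6, 6, 6, 6, 6].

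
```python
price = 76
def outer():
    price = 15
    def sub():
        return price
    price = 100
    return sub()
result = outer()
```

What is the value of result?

Step 1: outer() sets price = 15, then later price = 100.
Step 2: sub() is called after price is reassigned to 100. Closures capture variables by reference, not by value.
Step 3: result = 100

The answer is 100.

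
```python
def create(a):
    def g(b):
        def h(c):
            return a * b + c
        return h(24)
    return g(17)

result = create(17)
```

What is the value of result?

Step 1: a = 17, b = 17, c = 24.
Step 2: h() computes a * b + c = 17 * 17 + 24 = 313.
Step 3: result = 313

The answer is 313.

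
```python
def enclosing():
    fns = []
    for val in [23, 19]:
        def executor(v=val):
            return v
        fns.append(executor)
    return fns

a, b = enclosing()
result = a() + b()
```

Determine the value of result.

Step 1: Default argument v=val captures val at each iteration.
Step 2: a() returns 23 (captured at first iteration), b() returns 19 (captured at second).
Step 3: result = 23 + 19 = 42

The answer is 42.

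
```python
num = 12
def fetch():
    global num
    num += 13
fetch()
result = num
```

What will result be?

Step 1: num = 12 globally.
Step 2: fetch() modifies global num: num += 13 = 25.
Step 3: result = 25

The answer is 25.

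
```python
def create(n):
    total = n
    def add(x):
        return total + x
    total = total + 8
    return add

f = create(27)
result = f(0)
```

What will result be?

Step 1: create(27) sets total = 27, then total = 27 + 8 = 35.
Step 2: Closures capture by reference, so add sees total = 35.
Step 3: f(0) returns 35 + 0 = 35

The answer is 35.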